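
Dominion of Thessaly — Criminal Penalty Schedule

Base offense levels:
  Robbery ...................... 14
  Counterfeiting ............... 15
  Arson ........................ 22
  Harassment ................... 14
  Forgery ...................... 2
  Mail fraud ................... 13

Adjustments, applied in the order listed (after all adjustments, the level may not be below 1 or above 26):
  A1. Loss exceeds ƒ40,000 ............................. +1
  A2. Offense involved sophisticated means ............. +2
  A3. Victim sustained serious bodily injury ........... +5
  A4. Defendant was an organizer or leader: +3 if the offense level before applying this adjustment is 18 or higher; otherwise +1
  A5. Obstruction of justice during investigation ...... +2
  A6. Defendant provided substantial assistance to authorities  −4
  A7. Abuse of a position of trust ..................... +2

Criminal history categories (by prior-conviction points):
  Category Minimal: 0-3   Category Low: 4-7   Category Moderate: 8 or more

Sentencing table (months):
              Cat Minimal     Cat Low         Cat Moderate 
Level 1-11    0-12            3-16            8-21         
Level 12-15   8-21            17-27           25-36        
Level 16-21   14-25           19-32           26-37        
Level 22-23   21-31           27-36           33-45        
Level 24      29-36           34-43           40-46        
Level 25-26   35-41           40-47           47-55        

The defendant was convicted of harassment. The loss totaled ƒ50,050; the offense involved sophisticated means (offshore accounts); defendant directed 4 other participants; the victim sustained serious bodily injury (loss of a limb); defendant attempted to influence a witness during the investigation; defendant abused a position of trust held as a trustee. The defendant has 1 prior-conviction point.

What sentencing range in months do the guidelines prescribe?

35-41 months

Base offense level for harassment: 14.
A1 applies: 14 + 1 = 15.
A2 applies: 15 + 2 = 17.
A3 applies: 17 + 5 = 22.
A4 applies (level before this adjustment is 22 ≥ 18, so +3): 22 + 3 = 25.
A5 applies: 25 + 2 = 27.
A6 does not apply.
A7 applies: 27 + 2 = 29.
Level 29 exceeds the maximum of 26; capped at 26.
Final offense level: 26.
Criminal history: 1 prior point → Category Minimal (0-3).
Level 26 falls in the 25-26 band.
Grid: Level 25-26 × Category Minimal = 35-41 months.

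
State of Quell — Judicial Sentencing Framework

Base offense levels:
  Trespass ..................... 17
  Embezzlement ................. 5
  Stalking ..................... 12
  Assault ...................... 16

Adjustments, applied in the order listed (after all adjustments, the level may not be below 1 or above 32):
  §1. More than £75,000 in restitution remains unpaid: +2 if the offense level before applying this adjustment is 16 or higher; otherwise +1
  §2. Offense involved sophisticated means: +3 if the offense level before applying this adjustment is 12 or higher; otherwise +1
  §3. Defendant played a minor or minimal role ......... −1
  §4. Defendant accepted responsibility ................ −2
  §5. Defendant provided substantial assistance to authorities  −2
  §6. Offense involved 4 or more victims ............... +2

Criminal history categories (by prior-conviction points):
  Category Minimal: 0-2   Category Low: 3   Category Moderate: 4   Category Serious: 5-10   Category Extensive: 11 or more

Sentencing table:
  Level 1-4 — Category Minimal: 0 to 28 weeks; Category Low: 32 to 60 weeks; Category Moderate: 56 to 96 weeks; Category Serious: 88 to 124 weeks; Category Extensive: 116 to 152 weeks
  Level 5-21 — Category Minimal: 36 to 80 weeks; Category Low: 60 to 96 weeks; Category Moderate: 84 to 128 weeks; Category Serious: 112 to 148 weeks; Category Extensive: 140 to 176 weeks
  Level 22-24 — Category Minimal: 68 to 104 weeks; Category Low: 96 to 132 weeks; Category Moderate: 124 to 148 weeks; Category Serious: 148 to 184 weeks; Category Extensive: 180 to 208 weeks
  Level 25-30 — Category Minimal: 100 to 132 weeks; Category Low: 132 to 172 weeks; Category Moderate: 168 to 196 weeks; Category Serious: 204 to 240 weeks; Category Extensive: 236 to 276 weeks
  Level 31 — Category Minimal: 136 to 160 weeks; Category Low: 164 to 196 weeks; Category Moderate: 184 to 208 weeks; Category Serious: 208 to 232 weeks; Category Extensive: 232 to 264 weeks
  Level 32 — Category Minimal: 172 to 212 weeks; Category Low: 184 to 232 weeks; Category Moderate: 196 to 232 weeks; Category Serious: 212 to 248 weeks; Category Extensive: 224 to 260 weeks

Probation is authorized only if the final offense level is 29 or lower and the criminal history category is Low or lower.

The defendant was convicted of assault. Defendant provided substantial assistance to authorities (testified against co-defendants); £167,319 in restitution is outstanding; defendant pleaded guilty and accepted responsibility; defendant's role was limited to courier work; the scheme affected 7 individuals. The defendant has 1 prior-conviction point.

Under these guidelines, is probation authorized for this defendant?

Yes

Base offense level for assault: 16.
§1 applies (level before this adjustment is 16 ≥ 16, so +2): 16 + 2 = 18.
§2 does not apply.
§3 applies: 18 − 1 = 17.
§4 applies: 17 − 2 = 15.
§5 applies: 15 − 2 = 13.
§6 applies: 13 + 2 = 15.
Final offense level: 15.
Criminal history: 1 prior point → Category Minimal (0-2).
Level 15 falls in the 5-21 band.
Grid: Level 5-21 × Category Minimal = 36-80 weeks.
Probation check: level 15 ≤ 29 and category Minimal ≤ Low → eligible.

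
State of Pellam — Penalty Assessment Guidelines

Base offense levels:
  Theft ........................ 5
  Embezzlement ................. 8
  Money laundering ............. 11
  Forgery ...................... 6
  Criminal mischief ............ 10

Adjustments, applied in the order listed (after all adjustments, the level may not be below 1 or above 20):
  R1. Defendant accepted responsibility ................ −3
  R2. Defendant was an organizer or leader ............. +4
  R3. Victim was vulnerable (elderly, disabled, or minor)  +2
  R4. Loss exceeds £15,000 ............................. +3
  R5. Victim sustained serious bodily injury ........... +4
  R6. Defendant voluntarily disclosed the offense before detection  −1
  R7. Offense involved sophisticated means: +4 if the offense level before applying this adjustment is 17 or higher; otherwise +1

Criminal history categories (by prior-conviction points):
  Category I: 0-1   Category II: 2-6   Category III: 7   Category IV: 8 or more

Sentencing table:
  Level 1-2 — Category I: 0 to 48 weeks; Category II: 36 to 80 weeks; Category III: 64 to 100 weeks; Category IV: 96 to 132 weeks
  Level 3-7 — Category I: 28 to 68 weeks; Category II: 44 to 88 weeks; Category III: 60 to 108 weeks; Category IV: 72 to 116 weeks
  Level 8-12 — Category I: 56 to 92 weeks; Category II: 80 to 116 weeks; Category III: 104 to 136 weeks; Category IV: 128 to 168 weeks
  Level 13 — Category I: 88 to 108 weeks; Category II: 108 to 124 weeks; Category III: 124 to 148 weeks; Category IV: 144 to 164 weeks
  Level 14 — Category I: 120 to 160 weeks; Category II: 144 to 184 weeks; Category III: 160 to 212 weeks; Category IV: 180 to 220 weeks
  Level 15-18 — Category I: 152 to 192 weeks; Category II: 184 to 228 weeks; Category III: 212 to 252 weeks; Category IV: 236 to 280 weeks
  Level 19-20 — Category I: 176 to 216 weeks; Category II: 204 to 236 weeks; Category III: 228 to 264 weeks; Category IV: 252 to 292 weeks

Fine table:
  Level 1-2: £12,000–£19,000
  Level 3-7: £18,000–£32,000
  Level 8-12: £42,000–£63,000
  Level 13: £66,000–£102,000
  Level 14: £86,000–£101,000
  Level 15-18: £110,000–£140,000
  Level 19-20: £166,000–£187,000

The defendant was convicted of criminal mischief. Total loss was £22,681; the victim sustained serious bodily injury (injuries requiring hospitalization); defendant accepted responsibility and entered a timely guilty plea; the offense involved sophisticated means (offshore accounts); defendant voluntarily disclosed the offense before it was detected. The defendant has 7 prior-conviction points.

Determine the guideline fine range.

Base offense level for criminal mischief: 10.
R1 applies: 10 − 3 = 7.
R2 does not apply.
R3 does not apply.
R4 applies: 7 + 3 = 10.
R5 applies: 10 + 4 = 14.
R6 applies: 14 − 1 = 13.
R7 applies (level before this adjustment is 13 < 17, so +1): 13 + 1 = 14.
Final offense level: 14.
Level 14 falls in the 14 band.
Fine table: Level 14 → £86,000–£101,000.

£86,000–£101,000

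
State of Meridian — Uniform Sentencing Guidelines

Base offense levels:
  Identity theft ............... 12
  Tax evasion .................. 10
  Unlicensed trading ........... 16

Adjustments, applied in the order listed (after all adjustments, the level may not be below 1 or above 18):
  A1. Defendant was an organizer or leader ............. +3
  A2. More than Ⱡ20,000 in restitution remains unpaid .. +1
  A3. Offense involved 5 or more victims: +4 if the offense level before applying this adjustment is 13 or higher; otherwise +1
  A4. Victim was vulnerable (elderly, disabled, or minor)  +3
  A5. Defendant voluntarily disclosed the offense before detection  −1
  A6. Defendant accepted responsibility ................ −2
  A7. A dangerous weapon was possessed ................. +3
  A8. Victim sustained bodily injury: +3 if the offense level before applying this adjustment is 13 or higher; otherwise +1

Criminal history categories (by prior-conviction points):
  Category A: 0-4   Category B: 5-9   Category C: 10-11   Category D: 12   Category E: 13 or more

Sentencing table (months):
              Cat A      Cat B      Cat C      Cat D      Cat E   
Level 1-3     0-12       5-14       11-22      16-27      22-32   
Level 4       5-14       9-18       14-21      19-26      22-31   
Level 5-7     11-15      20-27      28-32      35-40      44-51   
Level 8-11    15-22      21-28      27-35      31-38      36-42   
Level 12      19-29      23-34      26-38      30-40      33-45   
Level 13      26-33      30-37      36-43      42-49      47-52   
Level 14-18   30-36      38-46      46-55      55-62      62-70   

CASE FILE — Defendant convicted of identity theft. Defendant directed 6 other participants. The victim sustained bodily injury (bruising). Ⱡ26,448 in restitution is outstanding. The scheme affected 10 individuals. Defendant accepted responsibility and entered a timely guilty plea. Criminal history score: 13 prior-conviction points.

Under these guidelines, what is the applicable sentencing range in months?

Base offense level for identity theft: 12.
A1 applies: 12 + 3 = 15.
A2 applies: 15 + 1 = 16.
A3 applies (level before this adjustment is 16 ≥ 13, so +4): 16 + 4 = 20.
A4 does not apply.
A5 does not apply.
A6 applies: 20 − 2 = 18.
A8 applies (level before this adjustment is 18 ≥ 13, so +3): 18 + 3 = 21.
Level 21 exceeds the maximum of 18; capped at 18.
Final offense level: 18.
Criminal history: 13 prior points → Category E (13+).
Level 18 falls in the 14-18 band.
Grid: Level 14-18 × Category E = 62-70 months.

62-70 months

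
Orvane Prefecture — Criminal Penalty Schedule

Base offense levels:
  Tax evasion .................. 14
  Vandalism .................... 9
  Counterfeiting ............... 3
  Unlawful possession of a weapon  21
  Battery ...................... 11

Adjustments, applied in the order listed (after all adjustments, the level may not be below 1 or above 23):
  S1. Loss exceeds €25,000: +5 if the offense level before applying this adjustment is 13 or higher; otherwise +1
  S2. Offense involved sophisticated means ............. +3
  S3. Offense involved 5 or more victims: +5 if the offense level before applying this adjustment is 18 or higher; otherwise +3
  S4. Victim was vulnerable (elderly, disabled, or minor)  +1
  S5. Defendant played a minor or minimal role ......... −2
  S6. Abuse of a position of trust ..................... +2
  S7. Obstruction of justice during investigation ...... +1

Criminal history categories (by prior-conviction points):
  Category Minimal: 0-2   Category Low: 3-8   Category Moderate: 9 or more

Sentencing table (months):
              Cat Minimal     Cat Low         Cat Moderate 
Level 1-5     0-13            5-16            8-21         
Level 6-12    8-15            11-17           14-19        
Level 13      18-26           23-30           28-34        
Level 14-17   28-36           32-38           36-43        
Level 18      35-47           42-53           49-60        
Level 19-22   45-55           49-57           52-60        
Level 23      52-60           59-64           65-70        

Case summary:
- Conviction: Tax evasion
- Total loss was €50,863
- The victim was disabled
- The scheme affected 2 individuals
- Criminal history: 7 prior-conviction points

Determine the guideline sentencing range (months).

49-57 months

Base offense level for tax evasion: 14.
S1 applies (level before this adjustment is 14 ≥ 13, so +5): 14 + 5 = 19.
S2 does not apply.
S3 does not apply.
S4 applies: 19 + 1 = 20.
S5 does not apply.
S6 does not apply.
S7 does not apply.
Final offense level: 20.
Criminal history: 7 prior points → Category Low (3-8).
Level 20 falls in the 19-22 band.
Grid: Level 19-22 × Category Low = 49-57 months.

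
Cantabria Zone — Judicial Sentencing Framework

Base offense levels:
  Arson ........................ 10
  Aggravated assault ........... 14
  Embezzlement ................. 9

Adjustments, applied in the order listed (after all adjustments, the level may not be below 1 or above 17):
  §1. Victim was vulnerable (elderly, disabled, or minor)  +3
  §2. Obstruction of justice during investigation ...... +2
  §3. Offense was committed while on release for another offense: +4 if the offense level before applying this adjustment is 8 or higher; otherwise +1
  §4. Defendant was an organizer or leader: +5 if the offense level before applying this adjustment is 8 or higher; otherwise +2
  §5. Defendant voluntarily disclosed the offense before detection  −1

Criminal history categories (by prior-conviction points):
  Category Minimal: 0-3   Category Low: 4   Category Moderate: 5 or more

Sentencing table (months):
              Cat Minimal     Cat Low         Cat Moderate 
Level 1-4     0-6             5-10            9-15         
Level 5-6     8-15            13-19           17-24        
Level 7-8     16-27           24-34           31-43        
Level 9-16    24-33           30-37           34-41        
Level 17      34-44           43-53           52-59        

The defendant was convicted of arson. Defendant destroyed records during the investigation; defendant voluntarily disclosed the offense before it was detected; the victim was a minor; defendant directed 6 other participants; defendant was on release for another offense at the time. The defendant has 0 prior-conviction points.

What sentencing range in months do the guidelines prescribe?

Base offense level for arson: 10.
§1 applies: 10 + 3 = 13.
§2 applies: 13 + 2 = 15.
§3 applies (level before this adjustment is 15 ≥ 8, so +4): 15 + 4 = 19.
§4 applies (level before this adjustment is 19 ≥ 8, so +5): 19 + 5 = 24.
§5 applies: 24 − 1 = 23.
Level 23 exceeds the maximum of 17; capped at 17.
Final offense level: 17.
Criminal history: 0 prior points → Category Minimal (0-3).
Level 17 falls in the 17 band.
Grid: Level 17 × Category Minimal = 34-44 months.

34-44 months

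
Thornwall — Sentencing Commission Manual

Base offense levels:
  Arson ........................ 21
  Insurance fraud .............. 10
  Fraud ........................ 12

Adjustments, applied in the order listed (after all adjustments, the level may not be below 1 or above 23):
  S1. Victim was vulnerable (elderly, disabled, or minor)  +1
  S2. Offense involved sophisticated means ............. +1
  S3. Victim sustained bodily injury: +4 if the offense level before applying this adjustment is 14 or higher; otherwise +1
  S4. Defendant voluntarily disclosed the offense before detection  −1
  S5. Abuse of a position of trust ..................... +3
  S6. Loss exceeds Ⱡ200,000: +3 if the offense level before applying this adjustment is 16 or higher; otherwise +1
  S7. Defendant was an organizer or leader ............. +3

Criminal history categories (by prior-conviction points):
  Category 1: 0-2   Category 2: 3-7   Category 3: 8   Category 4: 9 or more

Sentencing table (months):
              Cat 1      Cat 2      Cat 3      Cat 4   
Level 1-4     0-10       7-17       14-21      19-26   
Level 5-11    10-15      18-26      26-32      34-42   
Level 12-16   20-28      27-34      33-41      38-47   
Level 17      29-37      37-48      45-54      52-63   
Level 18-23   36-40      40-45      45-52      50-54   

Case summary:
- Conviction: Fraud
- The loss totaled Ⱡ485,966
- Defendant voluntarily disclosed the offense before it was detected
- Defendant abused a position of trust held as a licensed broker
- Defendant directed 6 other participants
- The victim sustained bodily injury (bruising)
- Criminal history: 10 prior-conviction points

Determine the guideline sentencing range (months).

Base offense level for fraud: 12.
S3 applies (level before this adjustment is 12 < 14, so +1): 12 + 1 = 13.
S4 applies: 13 − 1 = 12.
S5 applies: 12 + 3 = 15.
S6 applies (level before this adjustment is 15 < 16, so +1): 15 + 1 = 16.
S7 applies: 16 + 3 = 19.
Final offense level: 19.
Criminal history: 10 prior points → Category 4 (9+).
Level 19 falls in the 18-23 band.
Grid: Level 18-23 × Category 4 = 50-54 months.

50-54 months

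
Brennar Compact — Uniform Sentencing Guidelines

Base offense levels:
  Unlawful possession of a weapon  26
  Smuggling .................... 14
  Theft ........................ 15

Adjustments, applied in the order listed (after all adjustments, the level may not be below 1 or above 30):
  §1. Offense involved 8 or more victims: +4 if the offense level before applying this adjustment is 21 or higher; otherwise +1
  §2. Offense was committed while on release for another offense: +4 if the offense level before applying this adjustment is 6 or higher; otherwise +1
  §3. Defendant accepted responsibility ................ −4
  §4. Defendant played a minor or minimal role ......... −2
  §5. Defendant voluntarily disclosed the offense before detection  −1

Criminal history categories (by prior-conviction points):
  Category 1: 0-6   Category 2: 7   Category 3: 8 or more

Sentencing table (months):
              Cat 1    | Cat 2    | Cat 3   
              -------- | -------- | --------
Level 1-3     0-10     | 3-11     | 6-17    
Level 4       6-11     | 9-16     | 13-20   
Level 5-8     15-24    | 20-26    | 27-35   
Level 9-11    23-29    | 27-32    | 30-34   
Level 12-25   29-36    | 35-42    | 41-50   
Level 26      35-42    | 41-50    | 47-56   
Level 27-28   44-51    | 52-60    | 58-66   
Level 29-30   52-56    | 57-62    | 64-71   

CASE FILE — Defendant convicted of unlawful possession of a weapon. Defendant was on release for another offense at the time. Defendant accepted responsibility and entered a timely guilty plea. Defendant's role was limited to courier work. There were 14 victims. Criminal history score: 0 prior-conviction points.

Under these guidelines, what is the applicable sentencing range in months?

44-51 months

Base offense level for unlawful possession of a weapon: 26.
§1 applies (level before this adjustment is 26 ≥ 21, so +4): 26 + 4 = 30.
§2 applies (level before this adjustment is 30 ≥ 6, so +4): 30 + 4 = 34.
§3 applies: 34 − 4 = 30.
§4 applies: 30 − 2 = 28.
§5 does not apply.
Final offense level: 28.
Criminal history: 0 prior points → Category 1 (0-6).
Level 28 falls in the 27-28 band.
Grid: Level 27-28 × Category 1 = 44-51 months.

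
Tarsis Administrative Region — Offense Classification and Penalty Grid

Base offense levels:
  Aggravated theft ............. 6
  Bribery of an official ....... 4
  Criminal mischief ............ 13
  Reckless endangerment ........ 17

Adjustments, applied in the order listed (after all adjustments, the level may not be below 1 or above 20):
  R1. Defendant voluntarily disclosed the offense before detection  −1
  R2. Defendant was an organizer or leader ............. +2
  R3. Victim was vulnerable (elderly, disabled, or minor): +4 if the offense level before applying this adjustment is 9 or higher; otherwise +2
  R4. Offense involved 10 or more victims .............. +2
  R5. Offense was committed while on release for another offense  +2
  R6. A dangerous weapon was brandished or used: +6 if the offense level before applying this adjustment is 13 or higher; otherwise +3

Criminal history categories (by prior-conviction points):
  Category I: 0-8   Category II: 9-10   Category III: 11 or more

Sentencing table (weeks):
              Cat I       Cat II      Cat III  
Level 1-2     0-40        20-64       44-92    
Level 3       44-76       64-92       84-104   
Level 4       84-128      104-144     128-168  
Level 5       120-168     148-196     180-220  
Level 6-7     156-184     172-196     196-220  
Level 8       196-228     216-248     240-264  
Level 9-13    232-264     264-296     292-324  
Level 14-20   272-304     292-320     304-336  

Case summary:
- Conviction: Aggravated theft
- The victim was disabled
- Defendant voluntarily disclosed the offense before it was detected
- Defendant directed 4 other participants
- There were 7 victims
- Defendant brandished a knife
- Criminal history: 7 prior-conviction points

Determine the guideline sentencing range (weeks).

232-264 weeks

Base offense level for aggravated theft: 6.
R1 applies: 6 − 1 = 5.
R2 applies: 5 + 2 = 7.
R3 applies (level before this adjustment is 7 < 9, so +2): 7 + 2 = 9.
R4 does not apply.
R6 applies (level before this adjustment is 9 < 13, so +3): 9 + 3 = 12.
Final offense level: 12.
Criminal history: 7 prior points → Category I (0-8).
Level 12 falls in the 9-13 band.
Grid: Level 9-13 × Category I = 232-264 weeks.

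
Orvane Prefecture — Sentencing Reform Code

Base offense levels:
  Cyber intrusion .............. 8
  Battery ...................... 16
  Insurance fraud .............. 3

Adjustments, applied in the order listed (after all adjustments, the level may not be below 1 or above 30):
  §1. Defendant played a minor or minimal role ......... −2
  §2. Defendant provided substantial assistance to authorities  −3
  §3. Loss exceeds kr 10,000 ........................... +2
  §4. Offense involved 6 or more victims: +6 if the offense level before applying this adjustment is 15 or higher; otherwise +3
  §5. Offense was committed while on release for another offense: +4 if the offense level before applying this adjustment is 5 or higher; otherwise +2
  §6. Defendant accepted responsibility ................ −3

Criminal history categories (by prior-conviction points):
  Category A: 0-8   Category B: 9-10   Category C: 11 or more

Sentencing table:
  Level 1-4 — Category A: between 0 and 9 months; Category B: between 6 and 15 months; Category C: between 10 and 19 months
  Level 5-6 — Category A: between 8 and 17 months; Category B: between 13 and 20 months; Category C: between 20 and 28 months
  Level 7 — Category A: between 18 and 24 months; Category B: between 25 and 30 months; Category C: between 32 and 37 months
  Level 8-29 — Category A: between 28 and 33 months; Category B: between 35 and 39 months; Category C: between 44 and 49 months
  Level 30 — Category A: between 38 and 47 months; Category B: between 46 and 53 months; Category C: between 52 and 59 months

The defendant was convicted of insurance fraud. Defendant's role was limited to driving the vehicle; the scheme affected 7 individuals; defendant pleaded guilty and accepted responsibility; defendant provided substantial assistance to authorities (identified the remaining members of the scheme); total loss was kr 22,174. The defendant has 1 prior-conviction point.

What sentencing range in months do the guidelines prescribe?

Base offense level for insurance fraud: 3.
§1 applies: 3 − 2 = 1.
§2 applies: 1 − 3 = -2.
§3 applies: -2 + 2 = 0.
§4 applies (level before this adjustment is 0 < 15, so +3): 0 + 3 = 3.
§6 applies: 3 − 3 = 0.
Level 0 is below the minimum of 1; floored at 1.
Final offense level: 1.
Criminal history: 1 prior point → Category A (0-8).
Level 1 falls in the 1-4 band.
Grid: Level 1-4 × Category A = 0-9 months.

0-9 months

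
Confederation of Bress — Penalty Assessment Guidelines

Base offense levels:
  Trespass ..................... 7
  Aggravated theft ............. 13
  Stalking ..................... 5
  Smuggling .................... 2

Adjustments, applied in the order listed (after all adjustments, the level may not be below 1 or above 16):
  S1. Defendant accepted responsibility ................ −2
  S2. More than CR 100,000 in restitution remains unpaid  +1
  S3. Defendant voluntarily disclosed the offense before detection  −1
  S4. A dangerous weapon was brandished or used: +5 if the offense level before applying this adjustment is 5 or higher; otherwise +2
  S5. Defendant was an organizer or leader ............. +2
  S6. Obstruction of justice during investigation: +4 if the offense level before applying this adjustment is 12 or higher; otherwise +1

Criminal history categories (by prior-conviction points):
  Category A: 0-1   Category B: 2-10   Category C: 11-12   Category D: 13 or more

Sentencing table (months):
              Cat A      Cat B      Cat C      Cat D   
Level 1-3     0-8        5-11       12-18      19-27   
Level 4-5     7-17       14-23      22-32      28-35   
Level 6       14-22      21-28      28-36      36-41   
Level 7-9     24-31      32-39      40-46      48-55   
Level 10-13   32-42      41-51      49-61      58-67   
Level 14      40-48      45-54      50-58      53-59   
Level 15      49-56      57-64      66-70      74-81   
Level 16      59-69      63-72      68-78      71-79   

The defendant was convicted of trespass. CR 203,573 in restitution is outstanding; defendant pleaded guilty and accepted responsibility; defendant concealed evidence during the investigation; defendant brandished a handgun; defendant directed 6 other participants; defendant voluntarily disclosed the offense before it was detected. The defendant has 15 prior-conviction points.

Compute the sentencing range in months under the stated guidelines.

71-79 months

Base offense level for trespass: 7.
S1 applies: 7 − 2 = 5.
S2 applies: 5 + 1 = 6.
S3 applies: 6 − 1 = 5.
S4 applies (level before this adjustment is 5 ≥ 5, so +5): 5 + 5 = 10.
S5 applies: 10 + 2 = 12.
S6 applies (level before this adjustment is 12 ≥ 12, so +4): 12 + 4 = 16.
Final offense level: 16.
Criminal history: 15 prior points → Category D (13+).
Level 16 falls in the 16 band.
Grid: Level 16 × Category D = 71-79 months.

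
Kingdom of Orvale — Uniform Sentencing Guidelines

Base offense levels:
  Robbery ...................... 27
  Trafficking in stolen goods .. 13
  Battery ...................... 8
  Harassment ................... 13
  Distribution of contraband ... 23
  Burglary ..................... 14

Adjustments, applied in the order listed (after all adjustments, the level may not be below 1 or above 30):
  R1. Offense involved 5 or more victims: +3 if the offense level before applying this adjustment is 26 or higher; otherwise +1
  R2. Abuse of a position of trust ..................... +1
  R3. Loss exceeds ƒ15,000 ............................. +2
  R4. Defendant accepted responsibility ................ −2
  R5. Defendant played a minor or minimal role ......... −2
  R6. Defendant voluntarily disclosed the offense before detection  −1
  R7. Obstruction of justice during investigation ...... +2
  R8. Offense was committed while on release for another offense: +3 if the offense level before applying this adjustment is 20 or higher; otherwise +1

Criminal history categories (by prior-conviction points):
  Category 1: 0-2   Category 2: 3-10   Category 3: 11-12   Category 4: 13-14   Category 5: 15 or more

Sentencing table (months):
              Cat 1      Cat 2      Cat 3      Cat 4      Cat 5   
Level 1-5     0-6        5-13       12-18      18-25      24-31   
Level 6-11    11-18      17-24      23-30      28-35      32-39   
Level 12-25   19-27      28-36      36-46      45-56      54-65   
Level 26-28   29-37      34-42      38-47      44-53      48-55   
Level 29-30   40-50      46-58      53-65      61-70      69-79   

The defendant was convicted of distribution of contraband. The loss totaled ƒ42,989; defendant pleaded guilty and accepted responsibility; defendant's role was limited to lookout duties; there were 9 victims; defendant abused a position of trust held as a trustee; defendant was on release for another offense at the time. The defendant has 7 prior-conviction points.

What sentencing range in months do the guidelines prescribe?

Base offense level for distribution of contraband: 23.
R1 applies (level before this adjustment is 23 < 26, so +1): 23 + 1 = 24.
R2 applies: 24 + 1 = 25.
R3 applies: 25 + 2 = 27.
R4 applies: 27 − 2 = 25.
R5 applies: 25 − 2 = 23.
R6 does not apply.
R8 applies (level before this adjustment is 23 ≥ 20, so +3): 23 + 3 = 26.
Final offense level: 26.
Criminal history: 7 prior points → Category 2 (3-10).
Level 26 falls in the 26-28 band.
Grid: Level 26-28 × Category 2 = 34-42 months.

34-42 months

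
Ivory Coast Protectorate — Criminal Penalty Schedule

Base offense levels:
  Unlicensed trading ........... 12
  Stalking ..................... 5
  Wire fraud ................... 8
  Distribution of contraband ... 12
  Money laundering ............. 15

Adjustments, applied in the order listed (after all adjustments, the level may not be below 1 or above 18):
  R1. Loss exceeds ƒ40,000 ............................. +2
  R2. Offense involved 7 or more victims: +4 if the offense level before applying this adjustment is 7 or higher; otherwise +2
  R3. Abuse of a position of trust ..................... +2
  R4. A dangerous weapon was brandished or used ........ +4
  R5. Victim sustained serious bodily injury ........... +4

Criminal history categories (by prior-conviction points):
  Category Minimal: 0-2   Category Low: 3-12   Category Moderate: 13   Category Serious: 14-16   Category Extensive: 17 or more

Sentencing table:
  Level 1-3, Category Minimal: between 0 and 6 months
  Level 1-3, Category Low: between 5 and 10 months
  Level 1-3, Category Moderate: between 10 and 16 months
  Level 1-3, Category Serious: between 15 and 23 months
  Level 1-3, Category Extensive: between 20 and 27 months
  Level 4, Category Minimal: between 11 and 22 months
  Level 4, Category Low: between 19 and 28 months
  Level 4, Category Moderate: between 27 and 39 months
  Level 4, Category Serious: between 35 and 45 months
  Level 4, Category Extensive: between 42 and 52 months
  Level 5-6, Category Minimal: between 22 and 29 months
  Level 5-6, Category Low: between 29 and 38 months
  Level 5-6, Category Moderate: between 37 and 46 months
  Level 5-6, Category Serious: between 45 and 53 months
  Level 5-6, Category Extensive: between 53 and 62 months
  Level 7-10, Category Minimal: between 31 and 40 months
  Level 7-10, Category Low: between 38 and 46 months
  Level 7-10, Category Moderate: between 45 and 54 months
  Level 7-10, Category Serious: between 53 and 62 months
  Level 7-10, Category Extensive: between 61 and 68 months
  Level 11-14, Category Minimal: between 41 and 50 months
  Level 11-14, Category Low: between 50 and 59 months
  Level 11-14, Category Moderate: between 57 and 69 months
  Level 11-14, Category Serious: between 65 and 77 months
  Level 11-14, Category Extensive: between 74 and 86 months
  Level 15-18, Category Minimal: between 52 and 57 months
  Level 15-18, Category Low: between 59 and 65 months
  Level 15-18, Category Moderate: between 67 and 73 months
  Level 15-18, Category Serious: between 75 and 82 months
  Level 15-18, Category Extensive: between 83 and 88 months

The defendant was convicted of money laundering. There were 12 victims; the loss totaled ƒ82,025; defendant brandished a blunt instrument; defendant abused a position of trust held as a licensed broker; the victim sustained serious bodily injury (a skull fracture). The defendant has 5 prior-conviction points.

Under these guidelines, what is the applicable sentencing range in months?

59-65 months

Base offense level for money laundering: 15.
R1 applies: 15 + 2 = 17.
R2 applies (level before this adjustment is 17 ≥ 7, so +4): 17 + 4 = 21.
R3 applies: 21 + 2 = 23.
R4 applies: 23 + 4 = 27.
R5 applies: 27 + 4 = 31.
Level 31 exceeds the maximum of 18; capped at 18.
Final offense level: 18.
Criminal history: 5 prior points → Category Low (3-12).
Level 18 falls in the 15-18 band.
Grid: Level 15-18 × Category Low = 59-65 months.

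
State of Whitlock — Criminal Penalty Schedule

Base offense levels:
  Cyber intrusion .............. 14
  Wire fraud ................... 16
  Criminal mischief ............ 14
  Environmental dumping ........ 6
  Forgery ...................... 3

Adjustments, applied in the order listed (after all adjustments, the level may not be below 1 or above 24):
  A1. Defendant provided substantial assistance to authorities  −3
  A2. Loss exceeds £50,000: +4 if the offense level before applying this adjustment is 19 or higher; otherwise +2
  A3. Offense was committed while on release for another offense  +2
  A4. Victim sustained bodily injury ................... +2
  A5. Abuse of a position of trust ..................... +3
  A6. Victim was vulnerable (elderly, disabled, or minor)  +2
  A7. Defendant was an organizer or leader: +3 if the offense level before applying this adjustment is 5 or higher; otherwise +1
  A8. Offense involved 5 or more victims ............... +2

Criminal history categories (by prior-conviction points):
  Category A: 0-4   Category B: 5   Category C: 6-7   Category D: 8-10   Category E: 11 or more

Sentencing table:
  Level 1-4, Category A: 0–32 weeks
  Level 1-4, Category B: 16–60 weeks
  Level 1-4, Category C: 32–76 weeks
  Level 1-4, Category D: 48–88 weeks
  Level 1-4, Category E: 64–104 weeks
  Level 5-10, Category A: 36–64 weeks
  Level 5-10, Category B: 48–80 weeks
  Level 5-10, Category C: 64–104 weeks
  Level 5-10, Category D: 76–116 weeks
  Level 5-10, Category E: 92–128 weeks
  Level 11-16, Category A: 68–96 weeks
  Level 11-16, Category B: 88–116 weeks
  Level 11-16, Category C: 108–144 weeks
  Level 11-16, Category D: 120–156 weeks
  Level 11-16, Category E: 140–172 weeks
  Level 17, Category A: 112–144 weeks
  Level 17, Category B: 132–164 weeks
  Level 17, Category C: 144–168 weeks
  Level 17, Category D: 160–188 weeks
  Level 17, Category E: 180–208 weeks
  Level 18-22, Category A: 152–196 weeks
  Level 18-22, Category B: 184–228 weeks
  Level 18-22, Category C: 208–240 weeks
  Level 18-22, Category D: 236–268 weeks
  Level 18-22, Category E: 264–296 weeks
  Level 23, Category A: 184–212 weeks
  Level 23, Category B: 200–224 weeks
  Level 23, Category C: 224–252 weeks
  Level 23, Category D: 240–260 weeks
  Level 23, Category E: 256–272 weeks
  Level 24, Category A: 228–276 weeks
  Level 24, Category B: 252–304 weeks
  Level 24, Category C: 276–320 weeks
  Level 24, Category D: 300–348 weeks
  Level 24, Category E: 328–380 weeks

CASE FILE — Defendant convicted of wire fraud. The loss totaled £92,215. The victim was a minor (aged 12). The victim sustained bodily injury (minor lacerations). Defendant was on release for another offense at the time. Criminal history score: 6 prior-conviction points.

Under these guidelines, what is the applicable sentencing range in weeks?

276-320 weeks

Base offense level for wire fraud: 16.
A1 does not apply.
A2 applies (level before this adjustment is 16 < 19, so +2): 16 + 2 = 18.
A3 applies: 18 + 2 = 20.
A4 applies: 20 + 2 = 22.
A6 applies: 22 + 2 = 24.
A7 does not apply.
A8 does not apply.
Final offense level: 24.
Criminal history: 6 prior points → Category C (6-7).
Level 24 falls in the 24 band.
Grid: Level 24 × Category C = 276-320 weeks.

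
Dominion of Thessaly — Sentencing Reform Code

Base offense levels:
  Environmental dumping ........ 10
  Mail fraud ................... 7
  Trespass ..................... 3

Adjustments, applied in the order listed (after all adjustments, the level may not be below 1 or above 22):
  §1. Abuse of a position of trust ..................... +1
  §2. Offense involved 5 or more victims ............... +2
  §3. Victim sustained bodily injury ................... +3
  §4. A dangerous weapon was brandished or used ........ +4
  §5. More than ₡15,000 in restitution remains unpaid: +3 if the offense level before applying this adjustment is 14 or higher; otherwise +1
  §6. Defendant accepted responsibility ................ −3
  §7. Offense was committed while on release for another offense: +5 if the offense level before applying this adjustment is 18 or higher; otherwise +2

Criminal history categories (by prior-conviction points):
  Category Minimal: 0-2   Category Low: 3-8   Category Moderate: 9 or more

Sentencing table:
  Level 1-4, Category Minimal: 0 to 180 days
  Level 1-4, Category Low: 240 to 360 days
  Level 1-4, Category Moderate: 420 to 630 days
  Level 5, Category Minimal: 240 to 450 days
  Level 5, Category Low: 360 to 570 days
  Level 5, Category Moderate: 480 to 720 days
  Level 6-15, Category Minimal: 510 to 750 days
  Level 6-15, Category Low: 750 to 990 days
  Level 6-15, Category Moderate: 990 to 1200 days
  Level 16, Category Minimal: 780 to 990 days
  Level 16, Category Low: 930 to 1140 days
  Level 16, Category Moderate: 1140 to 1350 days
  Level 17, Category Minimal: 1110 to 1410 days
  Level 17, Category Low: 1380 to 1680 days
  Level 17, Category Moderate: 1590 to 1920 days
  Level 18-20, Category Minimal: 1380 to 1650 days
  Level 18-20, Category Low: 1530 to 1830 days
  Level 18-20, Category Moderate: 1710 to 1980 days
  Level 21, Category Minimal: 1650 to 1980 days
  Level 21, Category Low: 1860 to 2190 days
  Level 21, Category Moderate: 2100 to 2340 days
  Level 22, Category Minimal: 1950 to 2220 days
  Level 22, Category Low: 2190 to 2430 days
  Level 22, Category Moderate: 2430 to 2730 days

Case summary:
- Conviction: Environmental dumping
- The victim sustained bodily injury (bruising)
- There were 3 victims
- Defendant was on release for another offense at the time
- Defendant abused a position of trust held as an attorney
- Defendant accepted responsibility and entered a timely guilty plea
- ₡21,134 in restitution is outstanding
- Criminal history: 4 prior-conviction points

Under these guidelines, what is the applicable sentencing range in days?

930-1140 days

Base offense level for environmental dumping: 10.
§1 applies: 10 + 1 = 11.
§3 applies: 11 + 3 = 14.
§4 does not apply.
§5 applies (level before this adjustment is 14 ≥ 14, so +3): 14 + 3 = 17.
§6 applies: 17 − 3 = 14.
§7 applies (level before this adjustment is 14 < 18, so +2): 14 + 2 = 16.
Final offense level: 16.
Criminal history: 4 prior points → Category Low (3-8).
Level 16 falls in the 16 band.
Grid: Level 16 × Category Low = 930-1140 days.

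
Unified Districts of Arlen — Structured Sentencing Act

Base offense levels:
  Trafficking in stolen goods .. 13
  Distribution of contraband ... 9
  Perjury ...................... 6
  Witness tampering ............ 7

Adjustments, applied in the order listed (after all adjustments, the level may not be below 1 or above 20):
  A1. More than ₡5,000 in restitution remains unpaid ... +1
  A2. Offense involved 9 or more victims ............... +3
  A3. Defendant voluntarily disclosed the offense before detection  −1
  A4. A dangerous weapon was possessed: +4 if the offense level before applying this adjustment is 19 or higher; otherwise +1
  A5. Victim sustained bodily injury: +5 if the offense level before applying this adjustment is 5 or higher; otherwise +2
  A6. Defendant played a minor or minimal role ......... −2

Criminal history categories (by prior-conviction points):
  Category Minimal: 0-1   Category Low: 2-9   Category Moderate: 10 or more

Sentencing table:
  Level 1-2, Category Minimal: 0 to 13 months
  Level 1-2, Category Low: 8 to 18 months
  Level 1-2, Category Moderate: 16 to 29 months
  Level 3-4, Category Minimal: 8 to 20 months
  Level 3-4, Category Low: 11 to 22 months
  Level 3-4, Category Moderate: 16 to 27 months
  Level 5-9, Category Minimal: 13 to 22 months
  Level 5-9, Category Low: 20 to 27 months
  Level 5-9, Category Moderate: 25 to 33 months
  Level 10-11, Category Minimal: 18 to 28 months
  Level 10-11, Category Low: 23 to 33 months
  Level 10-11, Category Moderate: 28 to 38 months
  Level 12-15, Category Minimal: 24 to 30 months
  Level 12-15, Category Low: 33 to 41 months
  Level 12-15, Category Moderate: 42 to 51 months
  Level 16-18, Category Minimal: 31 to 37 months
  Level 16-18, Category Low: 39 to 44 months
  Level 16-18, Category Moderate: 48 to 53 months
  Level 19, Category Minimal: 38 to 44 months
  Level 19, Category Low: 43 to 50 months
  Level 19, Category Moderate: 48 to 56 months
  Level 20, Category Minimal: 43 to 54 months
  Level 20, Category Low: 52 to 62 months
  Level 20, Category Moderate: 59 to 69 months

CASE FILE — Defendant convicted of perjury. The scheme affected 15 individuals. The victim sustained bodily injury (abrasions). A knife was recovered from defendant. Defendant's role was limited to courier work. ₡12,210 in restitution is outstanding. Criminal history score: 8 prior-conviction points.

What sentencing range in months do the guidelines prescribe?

Base offense level for perjury: 6.
A1 applies: 6 + 1 = 7.
A2 applies: 7 + 3 = 10.
A4 applies (level before this adjustment is 10 < 19, so +1): 10 + 1 = 11.
A5 applies (level before this adjustment is 11 ≥ 5, so +5): 11 + 5 = 16.
A6 applies: 16 − 2 = 14.
Final offense level: 14.
Criminal history: 8 prior points → Category Low (2-9).
Level 14 falls in the 12-15 band.
Grid: Level 12-15 × Category Low = 33-41 months.

33-41 months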